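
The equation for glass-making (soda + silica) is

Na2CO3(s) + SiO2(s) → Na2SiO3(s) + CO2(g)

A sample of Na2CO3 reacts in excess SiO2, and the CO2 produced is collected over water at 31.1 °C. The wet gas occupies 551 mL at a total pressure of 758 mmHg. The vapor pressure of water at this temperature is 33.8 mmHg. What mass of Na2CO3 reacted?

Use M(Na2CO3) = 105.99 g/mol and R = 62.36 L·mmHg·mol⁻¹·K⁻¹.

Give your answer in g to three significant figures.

P(CO2) = 758 − 33.8 = 724.2 mmHg
n(CO2) = PV/RT = (724.2 × 0.5510) / (62.36 × 304.25) = 0.02103 mol
n(Na2CO3) = (1/1) × 0.02103 = 0.02103 mol
m(Na2CO3) = 0.02103 × 105.99 = 2.229 g

2.23 g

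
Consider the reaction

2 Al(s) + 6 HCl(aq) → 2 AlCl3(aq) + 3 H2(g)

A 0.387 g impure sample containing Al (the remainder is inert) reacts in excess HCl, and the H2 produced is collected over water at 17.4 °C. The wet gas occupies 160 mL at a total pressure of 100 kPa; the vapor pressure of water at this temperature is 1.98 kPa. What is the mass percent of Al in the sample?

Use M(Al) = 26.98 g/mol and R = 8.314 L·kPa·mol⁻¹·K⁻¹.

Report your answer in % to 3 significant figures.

P(H2) = 100 − 1.98 = 98.02 kPa
n(H2) = PV/RT = (98.02 × 0.1600) / (8.314 × 290.55) = 0.006492 mol
n(Al) = (2/3) × 0.006492 = 0.004328 mol
m(Al) = 0.004328 × 26.98 = 0.1168 g
%Al = 0.1168 / 0.387 × 100 = 30.18%

30.2 %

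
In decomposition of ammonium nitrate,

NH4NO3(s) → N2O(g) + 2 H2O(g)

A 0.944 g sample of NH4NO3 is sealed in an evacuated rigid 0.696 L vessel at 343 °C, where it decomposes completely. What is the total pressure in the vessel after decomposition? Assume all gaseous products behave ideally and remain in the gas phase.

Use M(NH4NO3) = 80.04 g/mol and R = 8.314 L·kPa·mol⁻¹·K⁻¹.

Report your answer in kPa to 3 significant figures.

260 kPa

n(NH4NO3) = 0.944 / 80.04 = 0.01179 mol
n(gas produced) = (3/1) × 0.01179 = 0.03537 mol
P = nRT/V = 0.03537 × 8.314 × 616.15 / 0.696 = 260.3 kPa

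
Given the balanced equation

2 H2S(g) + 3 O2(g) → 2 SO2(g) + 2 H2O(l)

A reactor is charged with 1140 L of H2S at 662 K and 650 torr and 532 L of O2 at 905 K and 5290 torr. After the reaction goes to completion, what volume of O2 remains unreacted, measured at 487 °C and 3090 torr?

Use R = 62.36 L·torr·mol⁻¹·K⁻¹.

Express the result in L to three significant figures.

n(H2S) = PV/RT = (650 × 1140) / (62.36 × 662) = 17.95 mol
n(O2) = PV/RT = (5290 × 532) / (62.36 × 905) = 49.87 mol
For 17.95 mol H2S, stoichiometry requires (3/2) × 17.95 = 26.92 mol O2; 49.87 mol is available, so H2S is limiting.
n(O2) consumed = (3/2) × 17.95 = 26.92 mol; remaining = 49.87 − 26.92 = 22.95 mol
V(O2) = nRT/P = 22.95 × 62.36 × 760.15 / 3090 = 352.1 L

352 L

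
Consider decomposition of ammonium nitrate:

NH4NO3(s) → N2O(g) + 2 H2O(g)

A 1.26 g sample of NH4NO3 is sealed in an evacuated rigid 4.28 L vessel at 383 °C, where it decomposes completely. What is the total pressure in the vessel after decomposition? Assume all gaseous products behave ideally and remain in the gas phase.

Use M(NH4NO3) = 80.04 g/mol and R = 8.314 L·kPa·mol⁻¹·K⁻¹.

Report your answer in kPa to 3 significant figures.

60.2 kPa

n(NH4NO3) = 1.26 / 80.04 = 0.01574 mol
n(gas produced) = (3/1) × 0.01574 = 0.04722 mol
P = nRT/V = 0.04722 × 8.314 × 656.15 / 4.28 = 60.19 kPa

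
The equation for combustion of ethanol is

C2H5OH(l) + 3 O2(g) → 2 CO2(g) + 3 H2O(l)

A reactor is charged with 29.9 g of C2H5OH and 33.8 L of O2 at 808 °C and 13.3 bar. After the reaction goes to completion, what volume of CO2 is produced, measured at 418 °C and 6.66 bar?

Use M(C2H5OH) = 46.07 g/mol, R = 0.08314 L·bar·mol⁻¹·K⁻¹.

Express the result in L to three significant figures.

11.2 L

n(C2H5OH) = 29.9 / 46.07 = 0.6490 mol
n(O2) = PV/RT = (13.3 × 33.8) / (0.08314 × 1081.15) = 5.001 mol
For 0.6490 mol C2H5OH, stoichiometry requires (3/1) × 0.6490 = 1.947 mol O2; 5.001 mol is available, so C2H5OH is limiting.
n(CO2) = (2/1) × 0.6490 = 1.298 mol
V(CO2) = nRT/P = 1.298 × 0.08314 × 691.15 / 6.66 = 11.20 L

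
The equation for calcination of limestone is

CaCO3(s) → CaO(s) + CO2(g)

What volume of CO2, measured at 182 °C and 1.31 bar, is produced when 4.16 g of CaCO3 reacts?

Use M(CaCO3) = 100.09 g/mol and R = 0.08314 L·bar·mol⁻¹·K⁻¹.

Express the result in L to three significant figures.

n(CaCO3) = 4.160 / 100.09 = 0.04156 mol
n(CO2) = (1/1) × 0.04156 = 0.04156 mol
V = nRT/P = 0.04156 × 0.08314 × 455.15 / 1.31 = 1.201 L

1.20 L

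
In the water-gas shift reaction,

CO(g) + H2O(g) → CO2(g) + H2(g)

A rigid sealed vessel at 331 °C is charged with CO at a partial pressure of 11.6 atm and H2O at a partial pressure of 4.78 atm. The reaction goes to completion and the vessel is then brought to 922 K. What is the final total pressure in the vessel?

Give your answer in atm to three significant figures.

Because the vessel is rigid and T is held at 331 °C, work the stoichiometry in partial pressures (P_i = n_iRT/V).
P(H2O) required for 11.6 atm of CO = (1/1) × 11.6 = 11.60 atm; available 4.78 atm, so H2O is limiting.
P(CO) remaining = 11.6 − (1/1) × 4.78 = 6.820 atm
P(gaseous products) = (1+1)/1 × 4.78 = 9.560 atm
P_total at 331 °C = 6.820 + 9.560 = 16.38 atm
Scaling to 922 K: P = 16.38 × 922/604.15 = 25.00 atm

25.0 atm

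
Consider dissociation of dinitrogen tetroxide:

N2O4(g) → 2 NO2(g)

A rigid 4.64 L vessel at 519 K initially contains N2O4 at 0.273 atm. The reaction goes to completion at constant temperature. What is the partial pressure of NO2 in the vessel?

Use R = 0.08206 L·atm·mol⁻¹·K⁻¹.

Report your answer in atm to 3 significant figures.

n(N2O4)₀ = PV/RT = (0.273 × 4.64) / (0.08206 × 519) = 0.02974 mol
n(NO2) = (2/1) × 0.02974 = 0.05948 mol
P(NO2) = nRT/V = 0.05948 × 0.08206 × 519 / 4.64 = 0.5459 atm

0.546 atm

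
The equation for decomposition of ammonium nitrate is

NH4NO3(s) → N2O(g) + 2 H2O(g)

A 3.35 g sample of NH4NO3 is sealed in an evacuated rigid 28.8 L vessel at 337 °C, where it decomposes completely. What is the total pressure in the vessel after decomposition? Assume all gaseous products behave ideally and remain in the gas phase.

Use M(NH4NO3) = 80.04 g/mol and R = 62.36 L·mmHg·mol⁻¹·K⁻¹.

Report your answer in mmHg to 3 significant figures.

166 mmHg

n(NH4NO3) = 3.35 / 80.04 = 0.04185 mol
n(gas produced) = (3/1) × 0.04185 = 0.1255 mol
P = nRT/V = 0.1255 × 62.36 × 610.15 / 28.8 = 165.8 mmHg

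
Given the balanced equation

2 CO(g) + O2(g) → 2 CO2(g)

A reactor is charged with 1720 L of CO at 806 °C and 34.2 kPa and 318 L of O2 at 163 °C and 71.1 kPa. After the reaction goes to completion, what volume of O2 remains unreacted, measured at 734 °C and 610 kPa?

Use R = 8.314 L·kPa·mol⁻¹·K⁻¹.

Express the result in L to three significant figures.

40.6 L

n(CO) = PV/RT = (34.2 × 1720) / (8.314 × 1079.15) = 6.556 mol
n(O2) = PV/RT = (71.1 × 318) / (8.314 × 436.15) = 6.235 mol
For 6.556 mol CO, stoichiometry requires (1/2) × 6.556 = 3.278 mol O2; 6.235 mol is available, so CO is limiting.
n(O2) consumed = (1/2) × 6.556 = 3.278 mol; remaining = 6.235 − 3.278 = 2.957 mol
V(O2) = nRT/P = 2.957 × 8.314 × 1007.15 / 610 = 40.59 L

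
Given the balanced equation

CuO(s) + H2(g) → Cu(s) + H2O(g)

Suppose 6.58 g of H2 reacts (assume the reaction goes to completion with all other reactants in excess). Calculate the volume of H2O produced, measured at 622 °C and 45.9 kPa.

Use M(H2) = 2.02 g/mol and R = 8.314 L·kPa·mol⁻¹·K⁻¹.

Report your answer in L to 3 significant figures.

n(H2) = 6.580 / 2.02 = 3.257 mol
n(H2O) = (1/1) × 3.257 = 3.257 mol
V = nRT/P = 3.257 × 8.314 × 895.15 / 45.9 = 528.1 L

528 L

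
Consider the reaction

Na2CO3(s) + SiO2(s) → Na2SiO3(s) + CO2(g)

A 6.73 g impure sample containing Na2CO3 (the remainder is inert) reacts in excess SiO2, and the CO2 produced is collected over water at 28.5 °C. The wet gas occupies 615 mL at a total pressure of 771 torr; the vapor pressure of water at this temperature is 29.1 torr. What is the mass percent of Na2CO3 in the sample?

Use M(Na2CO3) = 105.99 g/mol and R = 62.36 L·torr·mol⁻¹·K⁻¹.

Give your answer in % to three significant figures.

38.2 %

P(CO2) = 771 − 29.1 = 741.9 torr
n(CO2) = PV/RT = (741.9 × 0.6150) / (62.36 × 301.65) = 0.02426 mol
n(Na2CO3) = (1/1) × 0.02426 = 0.02426 mol
m(Na2CO3) = 0.02426 × 105.99 = 2.571 g
%Na2CO3 = 2.571 / 6.73 × 100 = 38.20%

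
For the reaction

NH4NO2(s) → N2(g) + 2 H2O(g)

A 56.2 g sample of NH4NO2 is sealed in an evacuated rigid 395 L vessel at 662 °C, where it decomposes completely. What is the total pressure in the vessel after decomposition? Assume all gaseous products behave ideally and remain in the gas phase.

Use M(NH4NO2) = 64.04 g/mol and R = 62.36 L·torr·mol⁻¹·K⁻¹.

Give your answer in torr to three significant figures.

n(NH4NO2) = 56.2 / 64.04 = 0.8776 mol
n(gas produced) = (3/1) × 0.8776 = 2.633 mol
P = nRT/V = 2.633 × 62.36 × 935.15 / 395 = 388.7 torr

389 torr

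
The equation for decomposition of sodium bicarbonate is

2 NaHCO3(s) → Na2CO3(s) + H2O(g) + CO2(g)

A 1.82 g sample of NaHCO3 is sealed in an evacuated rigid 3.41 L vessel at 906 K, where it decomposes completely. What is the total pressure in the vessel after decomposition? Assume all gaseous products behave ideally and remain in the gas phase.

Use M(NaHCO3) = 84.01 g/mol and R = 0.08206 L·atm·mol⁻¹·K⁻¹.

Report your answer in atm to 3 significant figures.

0.472 atm

n(NaHCO3) = 1.82 / 84.01 = 0.02166 mol
n(gas produced) = (2/2) × 0.02166 = 0.02166 mol
P = nRT/V = 0.02166 × 0.08206 × 906 / 3.41 = 0.4722 atm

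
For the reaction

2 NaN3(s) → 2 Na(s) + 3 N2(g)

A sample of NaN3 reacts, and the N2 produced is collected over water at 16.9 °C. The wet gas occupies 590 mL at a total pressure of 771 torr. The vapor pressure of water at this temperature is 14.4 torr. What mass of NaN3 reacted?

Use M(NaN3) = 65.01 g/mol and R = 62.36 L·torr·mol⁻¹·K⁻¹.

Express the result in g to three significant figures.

1.07 g

P(N2) = 771 − 14.4 = 756.6 torr
n(N2) = PV/RT = (756.6 × 0.5900) / (62.36 × 290.05) = 0.02468 mol
n(NaN3) = (2/3) × 0.02468 = 0.01645 mol
m(NaN3) = 0.01645 × 65.01 = 1.069 g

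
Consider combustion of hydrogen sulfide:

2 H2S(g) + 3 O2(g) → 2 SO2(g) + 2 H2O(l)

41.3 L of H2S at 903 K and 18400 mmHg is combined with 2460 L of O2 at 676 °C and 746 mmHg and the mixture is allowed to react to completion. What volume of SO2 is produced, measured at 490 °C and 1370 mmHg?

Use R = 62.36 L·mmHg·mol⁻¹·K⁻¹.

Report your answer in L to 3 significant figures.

469 L

n(H2S) = PV/RT = (18400 × 41.3) / (62.36 × 903) = 13.50 mol
n(O2) = PV/RT = (746 × 2460) / (62.36 × 949.15) = 31.01 mol
For 13.50 mol H2S, stoichiometry requires (3/2) × 13.50 = 20.25 mol O2; 31.01 mol is available, so H2S is limiting.
n(SO2) = (2/2) × 13.50 = 13.50 mol
V(SO2) = nRT/P = 13.50 × 62.36 × 763.15 / 1370 = 469.0 L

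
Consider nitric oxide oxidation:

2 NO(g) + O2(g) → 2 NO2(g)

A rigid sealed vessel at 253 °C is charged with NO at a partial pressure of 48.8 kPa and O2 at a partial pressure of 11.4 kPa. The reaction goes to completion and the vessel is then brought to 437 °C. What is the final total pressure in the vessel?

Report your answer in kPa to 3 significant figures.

With V and T fixed, P_i ∝ n_i, so the mole ratios apply directly to partial pressures at 253 °C.
P(O2) required for 48.8 kPa of NO = (1/2) × 48.8 = 24.40 kPa; available 11.4 kPa, so O2 is limiting.
P(NO) remaining = 48.8 − (2/1) × 11.4 = 26.00 kPa
P(gaseous products) = (2)/1 × 11.4 = 22.80 kPa
P_total at 253 °C = 26.00 + 22.80 = 48.80 kPa
Scaling to 437 °C: P = 48.80 × 710.15/526.15 = 65.87 kPa

65.9 kPa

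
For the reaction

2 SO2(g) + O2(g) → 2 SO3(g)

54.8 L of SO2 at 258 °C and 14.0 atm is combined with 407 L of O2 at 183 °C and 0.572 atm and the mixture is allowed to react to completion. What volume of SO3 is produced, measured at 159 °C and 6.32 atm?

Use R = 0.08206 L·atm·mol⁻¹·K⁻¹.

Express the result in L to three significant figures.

n(SO2) = PV/RT = (14.0 × 54.8) / (0.08206 × 531.15) = 17.60 mol
n(O2) = PV/RT = (0.572 × 407) / (0.08206 × 456.15) = 6.219 mol
For 17.60 mol SO2, stoichiometry requires (1/2) × 17.60 = 8.800 mol O2; 6.219 mol is available, so O2 is limiting.
n(SO3) = (2/1) × 6.219 = 12.44 mol
V(SO3) = nRT/P = 12.44 × 0.08206 × 432.15 / 6.32 = 69.80 L

69.8 L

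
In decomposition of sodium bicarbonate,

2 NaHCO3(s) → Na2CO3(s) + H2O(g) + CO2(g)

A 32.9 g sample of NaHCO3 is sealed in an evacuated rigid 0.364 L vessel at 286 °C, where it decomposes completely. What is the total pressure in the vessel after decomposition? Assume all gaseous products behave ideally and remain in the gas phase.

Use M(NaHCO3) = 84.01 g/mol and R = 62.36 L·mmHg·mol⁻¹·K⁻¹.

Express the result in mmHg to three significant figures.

n(NaHCO3) = 32.9 / 84.01 = 0.3916 mol
n(gas produced) = (2/2) × 0.3916 = 0.3916 mol
P = nRT/V = 0.3916 × 62.36 × 559.15 / 0.364 = 37510 mmHg

37500 mmHg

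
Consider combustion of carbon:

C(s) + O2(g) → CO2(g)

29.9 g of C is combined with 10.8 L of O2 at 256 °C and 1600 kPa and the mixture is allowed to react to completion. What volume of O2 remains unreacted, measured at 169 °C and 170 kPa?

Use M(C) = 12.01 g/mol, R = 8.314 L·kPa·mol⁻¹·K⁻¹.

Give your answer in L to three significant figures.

n(C) = 29.9 / 12.01 = 2.490 mol
n(O2) = PV/RT = (1600 × 10.8) / (8.314 × 529.15) = 3.928 mol
For 2.490 mol C, stoichiometry requires (1/1) × 2.490 = 2.490 mol O2; 3.928 mol is available, so C is limiting.
n(O2) consumed = (1/1) × 2.490 = 2.490 mol; remaining = 3.928 − 2.490 = 1.438 mol
V(O2) = nRT/P = 1.438 × 8.314 × 442.15 / 170 = 31.09 L

31.1 L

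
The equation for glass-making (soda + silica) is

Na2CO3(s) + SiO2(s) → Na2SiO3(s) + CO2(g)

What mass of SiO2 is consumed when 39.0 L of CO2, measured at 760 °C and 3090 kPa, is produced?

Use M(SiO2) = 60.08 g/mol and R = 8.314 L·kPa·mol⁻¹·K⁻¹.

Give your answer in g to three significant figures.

843 g

n(CO2) = PV/RT = (3090 × 39.0) / (8.314 × 1033.15) = 14.03 mol
n(SiO2) = (1/1) × 14.03 = 14.03 mol
m(SiO2) = 14.03 × 60.08 = 842.9 g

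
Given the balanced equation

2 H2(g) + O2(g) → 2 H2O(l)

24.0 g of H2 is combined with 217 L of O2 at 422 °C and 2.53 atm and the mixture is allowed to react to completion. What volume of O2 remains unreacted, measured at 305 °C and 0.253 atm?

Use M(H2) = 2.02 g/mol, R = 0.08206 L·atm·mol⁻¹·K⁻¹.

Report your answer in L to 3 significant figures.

691 L

n(H2) = 24.0 / 2.02 = 11.88 mol
n(O2) = PV/RT = (2.53 × 217) / (0.08206 × 695.15) = 9.624 mol
For 11.88 mol H2, stoichiometry requires (1/2) × 11.88 = 5.940 mol O2; 9.624 mol is available, so H2 is limiting.
n(O2) consumed = (1/2) × 11.88 = 5.940 mol; remaining = 9.624 − 5.940 = 3.684 mol
V(O2) = nRT/P = 3.684 × 0.08206 × 578.15 / 0.253 = 690.8 L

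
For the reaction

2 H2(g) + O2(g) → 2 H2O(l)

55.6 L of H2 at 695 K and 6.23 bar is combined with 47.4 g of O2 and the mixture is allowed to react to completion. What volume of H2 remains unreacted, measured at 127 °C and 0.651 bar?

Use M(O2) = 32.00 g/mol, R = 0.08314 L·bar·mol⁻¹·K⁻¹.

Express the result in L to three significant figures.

n(H2) = PV/RT = (6.23 × 55.6) / (0.08314 × 695) = 5.995 mol
n(O2) = 47.4 / 32.00 = 1.481 mol
For 5.995 mol H2, stoichiometry requires (1/2) × 5.995 = 2.998 mol O2; 1.481 mol is available, so O2 is limiting.
n(H2) consumed = (2/1) × 1.481 = 2.962 mol; remaining = 5.995 − 2.962 = 3.033 mol
V(H2) = nRT/P = 3.033 × 0.08314 × 400.15 / 0.651 = 155.0 L

155 L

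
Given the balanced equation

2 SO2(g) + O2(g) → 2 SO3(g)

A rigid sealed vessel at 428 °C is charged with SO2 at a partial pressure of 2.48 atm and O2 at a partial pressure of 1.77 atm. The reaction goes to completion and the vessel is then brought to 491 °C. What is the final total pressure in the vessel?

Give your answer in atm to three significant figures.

3.28 atm

With V and T fixed, P_i ∝ n_i, so the mole ratios apply directly to partial pressures at 428 °C.
P(O2) required for 2.48 atm of SO2 = (1/2) × 2.48 = 1.240 atm; available 1.77 atm, so SO2 is limiting.
P(O2) remaining = 1.77 − (1/2) × 2.48 = 0.5300 atm
P(gaseous products) = (2)/2 × 2.48 = 2.480 atm
P_total at 428 °C = 0.5300 + 2.480 = 3.010 atm
Scaling to 491 °C: P = 3.010 × 764.15/701.15 = 3.280 atm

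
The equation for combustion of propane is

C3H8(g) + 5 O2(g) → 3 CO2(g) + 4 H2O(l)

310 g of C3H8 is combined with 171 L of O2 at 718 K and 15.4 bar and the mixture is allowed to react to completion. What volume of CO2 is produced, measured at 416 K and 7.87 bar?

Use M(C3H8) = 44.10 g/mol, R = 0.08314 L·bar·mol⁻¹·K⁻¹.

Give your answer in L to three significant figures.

n(C3H8) = 310 / 44.10 = 7.029 mol
n(O2) = PV/RT = (15.4 × 171) / (0.08314 × 718) = 44.11 mol
For 7.029 mol C3H8, stoichiometry requires (5/1) × 7.029 = 35.14 mol O2; 44.11 mol is available, so C3H8 is limiting.
n(CO2) = (3/1) × 7.029 = 21.09 mol
V(CO2) = nRT/P = 21.09 × 0.08314 × 416 / 7.87 = 92.68 L

92.7 L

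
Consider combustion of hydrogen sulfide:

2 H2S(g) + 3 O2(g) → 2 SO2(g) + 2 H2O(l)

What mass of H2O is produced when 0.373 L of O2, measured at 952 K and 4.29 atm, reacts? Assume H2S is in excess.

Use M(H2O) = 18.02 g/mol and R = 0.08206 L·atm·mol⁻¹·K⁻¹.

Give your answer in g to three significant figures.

n(O2) = PV/RT = (4.29 × 0.373) / (0.08206 × 952) = 0.02048 mol
n(H2O) = (2/3) × 0.02048 = 0.01365 mol
m(H2O) = 0.01365 × 18.02 = 0.2460 g

0.246 g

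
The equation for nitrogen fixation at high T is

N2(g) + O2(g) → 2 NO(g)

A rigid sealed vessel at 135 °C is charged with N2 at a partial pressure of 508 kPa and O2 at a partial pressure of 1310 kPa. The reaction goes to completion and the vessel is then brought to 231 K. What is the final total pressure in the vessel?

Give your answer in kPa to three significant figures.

1030 kPa

Because the vessel is rigid and T is held at 135 °C, work the stoichiometry in partial pressures (P_i = n_iRT/V).
P(O2) required for 508 kPa of N2 = (1/1) × 508 = 508.0 kPa; available 1310 kPa, so N2 is limiting.
P(O2) remaining = 1310 − (1/1) × 508 = 802.0 kPa
P(gaseous products) = (2)/1 × 508 = 1016 kPa
P_total at 135 °C = 802.0 + 1016 = 1818 kPa
Scaling to 231 K: P = 1818 × 231/408.15 = 1029 kPa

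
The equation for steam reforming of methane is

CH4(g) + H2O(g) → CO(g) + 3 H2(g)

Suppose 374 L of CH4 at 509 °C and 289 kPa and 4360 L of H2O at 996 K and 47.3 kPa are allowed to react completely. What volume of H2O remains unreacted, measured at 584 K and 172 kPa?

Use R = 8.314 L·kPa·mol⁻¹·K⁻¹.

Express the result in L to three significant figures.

234 L

n(CH4) = PV/RT = (289 × 374) / (8.314 × 782.15) = 16.62 mol
n(H2O) = PV/RT = (47.3 × 4360) / (8.314 × 996) = 24.90 mol
For 16.62 mol CH4, stoichiometry requires (1/1) × 16.62 = 16.62 mol H2O; 24.90 mol is available, so CH4 is limiting.
n(H2O) consumed = (1/1) × 16.62 = 16.62 mol; remaining = 24.90 − 16.62 = 8.280 mol
V(H2O) = nRT/P = 8.280 × 8.314 × 584 / 172 = 233.7 L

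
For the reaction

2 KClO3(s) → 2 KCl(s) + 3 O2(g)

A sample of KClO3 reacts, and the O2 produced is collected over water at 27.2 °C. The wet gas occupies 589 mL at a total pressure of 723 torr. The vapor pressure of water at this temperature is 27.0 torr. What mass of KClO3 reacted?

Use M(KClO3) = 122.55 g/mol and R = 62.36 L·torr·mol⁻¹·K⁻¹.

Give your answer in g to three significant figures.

P(O2) = 723 − 27.0 = 696.0 torr
n(O2) = PV/RT = (696.0 × 0.5890) / (62.36 × 300.35) = 0.02189 mol
n(KClO3) = (2/3) × 0.02189 = 0.01459 mol
m(KClO3) = 0.01459 × 122.55 = 1.788 g

1.79 g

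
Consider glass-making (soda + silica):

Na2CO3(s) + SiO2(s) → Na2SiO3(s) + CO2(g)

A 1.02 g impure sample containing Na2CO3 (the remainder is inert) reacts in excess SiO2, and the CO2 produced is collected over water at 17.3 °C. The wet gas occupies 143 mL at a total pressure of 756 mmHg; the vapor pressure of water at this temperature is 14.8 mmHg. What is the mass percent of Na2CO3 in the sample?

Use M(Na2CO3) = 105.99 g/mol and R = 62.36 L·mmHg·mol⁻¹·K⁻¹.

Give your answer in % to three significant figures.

P(CO2) = 756 − 14.8 = 741.2 mmHg
n(CO2) = PV/RT = (741.2 × 0.1430) / (62.36 × 290.45) = 0.005852 mol
n(Na2CO3) = (1/1) × 0.005852 = 0.005852 mol
m(Na2CO3) = 0.005852 × 105.99 = 0.6203 g
%Na2CO3 = 0.6203 / 1.02 × 100 = 60.81%

60.8 %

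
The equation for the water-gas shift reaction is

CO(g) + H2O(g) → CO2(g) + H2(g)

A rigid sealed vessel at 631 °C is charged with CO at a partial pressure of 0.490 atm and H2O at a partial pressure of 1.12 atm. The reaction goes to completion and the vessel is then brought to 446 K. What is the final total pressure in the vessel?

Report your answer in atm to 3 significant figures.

At constant V, partial pressures at 631 °C are proportional to moles, so apply stoichiometry directly to pressures.
P(H2O) required for 0.490 atm of CO = (1/1) × 0.490 = 0.4900 atm; available 1.12 atm, so CO is limiting.
P(H2O) remaining = 1.12 − (1/1) × 0.490 = 0.6300 atm
P(gaseous products) = (1+1)/1 × 0.490 = 0.9800 atm
P_total at 631 °C = 0.6300 + 0.9800 = 1.610 atm
Scaling to 446 K: P = 1.610 × 446/904.15 = 0.7942 atm

0.794 atm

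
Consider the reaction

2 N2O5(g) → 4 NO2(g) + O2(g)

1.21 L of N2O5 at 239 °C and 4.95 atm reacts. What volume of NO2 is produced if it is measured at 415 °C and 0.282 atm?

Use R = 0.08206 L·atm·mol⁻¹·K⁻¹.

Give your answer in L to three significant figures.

57.1 L

n(N2O5) = PV/RT = (4.95 × 1.21) / (0.08206 × 512.15) = 0.1425 mol
n(NO2) = (4/2) × 0.1425 = 0.2850 mol
V = nRT/P = 0.2850 × 0.08206 × 688.15 / 0.282 = 57.07 L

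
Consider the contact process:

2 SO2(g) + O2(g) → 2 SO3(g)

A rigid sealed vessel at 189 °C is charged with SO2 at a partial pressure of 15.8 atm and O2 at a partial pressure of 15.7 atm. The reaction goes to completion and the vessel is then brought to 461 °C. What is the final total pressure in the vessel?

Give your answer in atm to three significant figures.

At constant V, partial pressures at 189 °C are proportional to moles, so apply stoichiometry directly to pressures.
P(O2) required for 15.8 atm of SO2 = (1/2) × 15.8 = 7.900 atm; available 15.7 atm, so SO2 is limiting.
P(O2) remaining = 15.7 − (1/2) × 15.8 = 7.800 atm
P(gaseous products) = (2)/2 × 15.8 = 15.80 atm
P_total at 189 °C = 7.800 + 15.80 = 23.60 atm
Scaling to 461 °C: P = 23.60 × 734.15/462.15 = 37.49 atm

37.5 atm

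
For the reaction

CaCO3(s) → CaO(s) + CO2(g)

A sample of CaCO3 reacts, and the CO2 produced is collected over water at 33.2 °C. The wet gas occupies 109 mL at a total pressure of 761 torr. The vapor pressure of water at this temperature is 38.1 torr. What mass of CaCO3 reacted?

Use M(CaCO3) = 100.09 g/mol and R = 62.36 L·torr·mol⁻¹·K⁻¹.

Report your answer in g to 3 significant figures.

P(CO2) = 761 − 38.1 = 722.9 torr
n(CO2) = PV/RT = (722.9 × 0.1090) / (62.36 × 306.35) = 0.004125 mol
n(CaCO3) = (1/1) × 0.004125 = 0.004125 mol
m(CaCO3) = 0.004125 × 100.09 = 0.4129 g

0.413 g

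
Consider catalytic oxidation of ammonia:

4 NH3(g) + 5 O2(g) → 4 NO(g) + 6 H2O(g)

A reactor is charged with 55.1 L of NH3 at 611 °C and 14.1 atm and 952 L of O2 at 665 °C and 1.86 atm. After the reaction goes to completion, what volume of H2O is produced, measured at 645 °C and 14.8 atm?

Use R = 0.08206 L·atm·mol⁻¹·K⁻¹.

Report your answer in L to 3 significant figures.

81.8 L

n(NH3) = PV/RT = (14.1 × 55.1) / (0.08206 × 884.15) = 10.71 mol
n(O2) = PV/RT = (1.86 × 952) / (0.08206 × 938.15) = 23.00 mol
For 10.71 mol NH3, stoichiometry requires (5/4) × 10.71 = 13.39 mol O2; 23.00 mol is available, so NH3 is limiting.
n(H2O) = (6/4) × 10.71 = 16.07 mol
V(H2O) = nRT/P = 16.07 × 0.08206 × 918.15 / 14.8 = 81.81 L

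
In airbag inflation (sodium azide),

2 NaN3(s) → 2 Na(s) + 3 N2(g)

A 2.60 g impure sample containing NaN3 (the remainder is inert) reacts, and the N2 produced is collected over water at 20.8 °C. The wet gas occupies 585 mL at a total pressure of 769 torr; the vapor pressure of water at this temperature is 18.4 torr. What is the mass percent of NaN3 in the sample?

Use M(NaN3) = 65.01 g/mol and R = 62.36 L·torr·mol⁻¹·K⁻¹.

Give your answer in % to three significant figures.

P(N2) = 769 − 18.4 = 750.6 torr
n(N2) = PV/RT = (750.6 × 0.5850) / (62.36 × 293.95) = 0.02395 mol
n(NaN3) = (2/3) × 0.02395 = 0.01597 mol
m(NaN3) = 0.01597 × 65.01 = 1.038 g
%NaN3 = 1.038 / 2.60 × 100 = 39.92%

39.9 %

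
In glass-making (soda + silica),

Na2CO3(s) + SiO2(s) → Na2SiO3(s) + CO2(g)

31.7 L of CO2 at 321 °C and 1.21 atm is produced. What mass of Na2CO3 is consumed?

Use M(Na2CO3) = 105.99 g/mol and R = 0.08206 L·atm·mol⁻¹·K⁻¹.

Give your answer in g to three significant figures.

n(CO2) = PV/RT = (1.21 × 31.7) / (0.08206 × 594.15) = 0.7867 mol
n(Na2CO3) = (1/1) × 0.7867 = 0.7867 mol
m(Na2CO3) = 0.7867 × 105.99 = 83.38 g

83.4 g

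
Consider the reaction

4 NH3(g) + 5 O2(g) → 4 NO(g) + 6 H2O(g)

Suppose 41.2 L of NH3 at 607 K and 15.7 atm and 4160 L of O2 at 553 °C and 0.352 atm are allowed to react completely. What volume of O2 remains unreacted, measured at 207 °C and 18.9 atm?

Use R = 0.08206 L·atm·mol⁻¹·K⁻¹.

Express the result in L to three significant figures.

n(NH3) = PV/RT = (15.7 × 41.2) / (0.08206 × 607) = 12.99 mol
n(O2) = PV/RT = (0.352 × 4160) / (0.08206 × 826.15) = 21.60 mol
For 12.99 mol NH3, stoichiometry requires (5/4) × 12.99 = 16.24 mol O2; 21.60 mol is available, so NH3 is limiting.
n(O2) consumed = (5/4) × 12.99 = 16.24 mol; remaining = 21.60 − 16.24 = 5.360 mol
V(O2) = nRT/P = 5.360 × 0.08206 × 480.15 / 18.9 = 11.17 L

11.2 L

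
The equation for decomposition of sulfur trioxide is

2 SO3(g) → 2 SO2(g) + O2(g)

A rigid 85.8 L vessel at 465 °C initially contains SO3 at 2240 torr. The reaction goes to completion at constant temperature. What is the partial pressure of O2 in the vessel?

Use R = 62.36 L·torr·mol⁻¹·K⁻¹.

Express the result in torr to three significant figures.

n(SO3)₀ = PV/RT = (2240 × 85.8) / (62.36 × 738.15) = 4.175 mol
n(O2) = (1/2) × 4.175 = 2.087 mol
P(O2) = nRT/V = 2.087 × 62.36 × 738.15 / 85.8 = 1120 torr

1120 torr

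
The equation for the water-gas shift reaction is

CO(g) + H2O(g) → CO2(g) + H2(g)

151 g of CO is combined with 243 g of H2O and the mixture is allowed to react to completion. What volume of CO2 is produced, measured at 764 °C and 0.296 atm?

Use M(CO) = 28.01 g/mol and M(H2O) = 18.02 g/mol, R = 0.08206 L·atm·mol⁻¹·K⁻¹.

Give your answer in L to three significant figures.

1550 L

n(CO) = 151 / 28.01 = 5.391 mol
n(H2O) = 243 / 18.02 = 13.49 mol
For 5.391 mol CO, stoichiometry requires (1/1) × 5.391 = 5.391 mol H2O; 13.49 mol is available, so CO is limiting.
n(CO2) = (1/1) × 5.391 = 5.391 mol
V(CO2) = nRT/P = 5.391 × 0.08206 × 1037.15 / 0.296 = 1550 L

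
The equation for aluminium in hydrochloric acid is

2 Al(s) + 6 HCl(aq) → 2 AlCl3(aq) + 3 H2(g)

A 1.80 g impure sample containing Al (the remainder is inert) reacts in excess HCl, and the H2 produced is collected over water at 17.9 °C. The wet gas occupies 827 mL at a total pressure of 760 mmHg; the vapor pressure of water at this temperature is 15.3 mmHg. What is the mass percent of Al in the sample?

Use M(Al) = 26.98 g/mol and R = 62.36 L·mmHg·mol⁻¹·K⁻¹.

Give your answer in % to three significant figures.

33.9 %

P(H2) = 760 − 15.3 = 744.7 mmHg
n(H2) = PV/RT = (744.7 × 0.8270) / (62.36 × 291.05) = 0.03393 mol
n(Al) = (2/3) × 0.03393 = 0.02262 mol
m(Al) = 0.02262 × 26.98 = 0.6103 g
%Al = 0.6103 / 1.80 × 100 = 33.91%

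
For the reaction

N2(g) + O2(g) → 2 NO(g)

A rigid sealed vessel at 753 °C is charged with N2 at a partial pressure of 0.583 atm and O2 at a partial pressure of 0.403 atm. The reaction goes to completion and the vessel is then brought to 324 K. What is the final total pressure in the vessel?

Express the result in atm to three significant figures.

0.311 atm

Because the vessel is rigid and T is held at 753 °C, work the stoichiometry in partial pressures (P_i = n_iRT/V).
P(O2) required for 0.583 atm of N2 = (1/1) × 0.583 = 0.5830 atm; available 0.403 atm, so O2 is limiting.
P(N2) remaining = 0.583 − (1/1) × 0.403 = 0.1800 atm
P(gaseous products) = (2)/1 × 0.403 = 0.8060 atm
P_total at 753 °C = 0.1800 + 0.8060 = 0.9860 atm
Scaling to 324 K: P = 0.9860 × 324/1026.15 = 0.3113 atm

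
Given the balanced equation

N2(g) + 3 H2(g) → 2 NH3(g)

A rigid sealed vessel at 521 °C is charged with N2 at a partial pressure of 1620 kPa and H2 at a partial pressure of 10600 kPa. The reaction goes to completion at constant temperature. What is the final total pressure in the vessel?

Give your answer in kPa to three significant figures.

Because the vessel is rigid and T is held at 521 °C, work the stoichiometry in partial pressures (P_i = n_iRT/V).
P(H2) required for 1620 kPa of N2 = (3/1) × 1620 = 4860 kPa; available 10600 kPa, so N2 is limiting.
P(H2) remaining = 10600 − (3/1) × 1620 = 5740 kPa
P(gaseous products) = (2)/1 × 1620 = 3240 kPa
P_total at 521 °C = 5740 + 3240 = 8980 kPa

8980 kPa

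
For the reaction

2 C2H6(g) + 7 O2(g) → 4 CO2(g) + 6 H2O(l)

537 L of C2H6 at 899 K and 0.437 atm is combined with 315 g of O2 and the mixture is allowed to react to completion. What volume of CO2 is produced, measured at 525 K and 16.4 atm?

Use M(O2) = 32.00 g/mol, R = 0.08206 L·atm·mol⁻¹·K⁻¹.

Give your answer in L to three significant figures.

14.8 L

n(C2H6) = PV/RT = (0.437 × 537) / (0.08206 × 899) = 3.181 mol
n(O2) = 315 / 32.00 = 9.844 mol
For 3.181 mol C2H6, stoichiometry requires (7/2) × 3.181 = 11.13 mol O2; 9.844 mol is available, so O2 is limiting.
n(CO2) = (4/7) × 9.844 = 5.625 mol
V(CO2) = nRT/P = 5.625 × 0.08206 × 525 / 16.4 = 14.78 L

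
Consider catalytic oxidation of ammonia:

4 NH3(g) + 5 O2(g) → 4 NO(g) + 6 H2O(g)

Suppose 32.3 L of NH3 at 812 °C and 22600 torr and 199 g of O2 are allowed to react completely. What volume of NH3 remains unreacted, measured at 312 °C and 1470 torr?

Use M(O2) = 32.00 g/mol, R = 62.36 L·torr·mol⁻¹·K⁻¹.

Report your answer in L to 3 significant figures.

144 L

n(NH3) = PV/RT = (22600 × 32.3) / (62.36 × 1085.15) = 10.79 mol
n(O2) = 199 / 32.00 = 6.219 mol
For 10.79 mol NH3, stoichiometry requires (5/4) × 10.79 = 13.49 mol O2; 6.219 mol is available, so O2 is limiting.
n(NH3) consumed = (4/5) × 6.219 = 4.975 mol; remaining = 10.79 − 4.975 = 5.815 mol
V(NH3) = nRT/P = 5.815 × 62.36 × 585.15 / 1470 = 144.3 L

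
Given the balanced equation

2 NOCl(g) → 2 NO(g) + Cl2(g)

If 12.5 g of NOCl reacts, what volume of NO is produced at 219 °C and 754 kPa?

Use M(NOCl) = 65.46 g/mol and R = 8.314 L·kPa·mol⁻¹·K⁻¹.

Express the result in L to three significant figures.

1.04 L

n(NOCl) = 12.50 / 65.46 = 0.1910 mol
n(NO) = (2/2) × 0.1910 = 0.1910 mol
V = nRT/P = 0.1910 × 8.314 × 492.15 / 754 = 1.037 L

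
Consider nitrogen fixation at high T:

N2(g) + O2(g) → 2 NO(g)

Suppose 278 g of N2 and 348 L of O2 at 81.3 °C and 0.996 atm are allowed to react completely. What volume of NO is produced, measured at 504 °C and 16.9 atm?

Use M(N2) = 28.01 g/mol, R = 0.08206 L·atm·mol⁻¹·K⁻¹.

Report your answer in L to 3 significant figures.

74.9 L

n(N2) = 278 / 28.01 = 9.925 mol
n(O2) = PV/RT = (0.996 × 348) / (0.08206 × 354.45) = 11.92 mol
For 9.925 mol N2, stoichiometry requires (1/1) × 9.925 = 9.925 mol O2; 11.92 mol is available, so N2 is limiting.
n(NO) = (2/1) × 9.925 = 19.85 mol
V(NO) = nRT/P = 19.85 × 0.08206 × 777.15 / 16.9 = 74.90 L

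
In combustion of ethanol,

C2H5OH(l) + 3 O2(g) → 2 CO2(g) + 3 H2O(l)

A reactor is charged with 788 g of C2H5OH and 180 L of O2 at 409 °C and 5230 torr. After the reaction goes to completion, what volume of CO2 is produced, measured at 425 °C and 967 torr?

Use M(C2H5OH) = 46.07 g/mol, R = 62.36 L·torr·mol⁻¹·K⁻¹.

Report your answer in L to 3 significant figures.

664 L

n(C2H5OH) = 788 / 46.07 = 17.10 mol
n(O2) = PV/RT = (5230 × 180) / (62.36 × 682.15) = 22.13 mol
For 17.10 mol C2H5OH, stoichiometry requires (3/1) × 17.10 = 51.30 mol O2; 22.13 mol is available, so O2 is limiting.
n(CO2) = (2/3) × 22.13 = 14.75 mol
V(CO2) = nRT/P = 14.75 × 62.36 × 698.15 / 967 = 664.1 L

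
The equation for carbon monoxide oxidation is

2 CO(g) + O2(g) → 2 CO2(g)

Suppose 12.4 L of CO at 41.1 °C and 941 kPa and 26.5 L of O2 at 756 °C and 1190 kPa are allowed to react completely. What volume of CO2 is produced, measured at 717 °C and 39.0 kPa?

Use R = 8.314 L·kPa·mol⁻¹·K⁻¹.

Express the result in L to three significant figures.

n(CO) = PV/RT = (941 × 12.4) / (8.314 × 314.25) = 4.466 mol
n(O2) = PV/RT = (1190 × 26.5) / (8.314 × 1029.15) = 3.686 mol
For 4.466 mol CO, stoichiometry requires (1/2) × 4.466 = 2.233 mol O2; 3.686 mol is available, so CO is limiting.
n(CO2) = (2/2) × 4.466 = 4.466 mol
V(CO2) = nRT/P = 4.466 × 8.314 × 990.15 / 39.0 = 942.7 L

943 L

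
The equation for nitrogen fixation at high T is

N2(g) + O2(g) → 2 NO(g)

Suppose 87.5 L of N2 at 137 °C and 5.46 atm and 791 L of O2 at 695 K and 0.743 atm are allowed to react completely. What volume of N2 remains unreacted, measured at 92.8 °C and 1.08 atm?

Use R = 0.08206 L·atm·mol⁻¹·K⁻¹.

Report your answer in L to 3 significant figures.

n(N2) = PV/RT = (5.46 × 87.5) / (0.08206 × 410.15) = 14.19 mol
n(O2) = PV/RT = (0.743 × 791) / (0.08206 × 695) = 10.31 mol
For 14.19 mol N2, stoichiometry requires (1/1) × 14.19 = 14.19 mol O2; 10.31 mol is available, so O2 is limiting.
n(N2) consumed = (1/1) × 10.31 = 10.31 mol; remaining = 14.19 − 10.31 = 3.880 mol
V(N2) = nRT/P = 3.880 × 0.08206 × 365.95 / 1.08 = 107.9 L

108 L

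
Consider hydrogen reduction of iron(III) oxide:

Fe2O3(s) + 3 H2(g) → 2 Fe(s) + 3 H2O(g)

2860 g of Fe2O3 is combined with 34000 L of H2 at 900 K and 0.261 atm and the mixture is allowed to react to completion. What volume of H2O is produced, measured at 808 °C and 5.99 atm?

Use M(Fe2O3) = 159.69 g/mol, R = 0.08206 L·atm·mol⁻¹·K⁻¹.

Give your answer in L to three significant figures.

n(Fe2O3) = 2860 / 159.69 = 17.91 mol
n(H2) = PV/RT = (0.261 × 34000) / (0.08206 × 900) = 120.2 mol
For 17.91 mol Fe2O3, stoichiometry requires (3/1) × 17.91 = 53.73 mol H2; 120.2 mol is available, so Fe2O3 is limiting.
n(H2O) = (3/1) × 17.91 = 53.73 mol
V(H2O) = nRT/P = 53.73 × 0.08206 × 1081.15 / 5.99 = 795.8 L

796 L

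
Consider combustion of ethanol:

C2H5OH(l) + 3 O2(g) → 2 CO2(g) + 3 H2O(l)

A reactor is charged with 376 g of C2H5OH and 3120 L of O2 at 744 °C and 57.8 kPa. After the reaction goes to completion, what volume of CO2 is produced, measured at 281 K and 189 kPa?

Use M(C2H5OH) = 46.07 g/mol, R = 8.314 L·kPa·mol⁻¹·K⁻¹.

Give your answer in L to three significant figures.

176 L

n(C2H5OH) = 376 / 46.07 = 8.161 mol
n(O2) = PV/RT = (57.8 × 3120) / (8.314 × 1017.15) = 21.32 mol
For 8.161 mol C2H5OH, stoichiometry requires (3/1) × 8.161 = 24.48 mol O2; 21.32 mol is available, so O2 is limiting.
n(CO2) = (2/3) × 21.32 = 14.21 mol
V(CO2) = nRT/P = 14.21 × 8.314 × 281 / 189 = 175.7 L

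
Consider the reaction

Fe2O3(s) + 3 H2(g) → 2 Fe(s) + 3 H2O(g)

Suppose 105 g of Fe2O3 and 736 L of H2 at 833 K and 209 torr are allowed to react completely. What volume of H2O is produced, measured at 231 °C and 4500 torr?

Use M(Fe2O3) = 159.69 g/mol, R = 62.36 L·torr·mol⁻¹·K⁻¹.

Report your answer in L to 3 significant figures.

n(Fe2O3) = 105 / 159.69 = 0.6575 mol
n(H2) = PV/RT = (209 × 736) / (62.36 × 833) = 2.961 mol
For 0.6575 mol Fe2O3, stoichiometry requires (3/1) × 0.6575 = 1.972 mol H2; 2.961 mol is available, so Fe2O3 is limiting.
n(H2O) = (3/1) × 0.6575 = 1.972 mol
V(H2O) = nRT/P = 1.972 × 62.36 × 504.15 / 4500 = 13.78 L

13.8 L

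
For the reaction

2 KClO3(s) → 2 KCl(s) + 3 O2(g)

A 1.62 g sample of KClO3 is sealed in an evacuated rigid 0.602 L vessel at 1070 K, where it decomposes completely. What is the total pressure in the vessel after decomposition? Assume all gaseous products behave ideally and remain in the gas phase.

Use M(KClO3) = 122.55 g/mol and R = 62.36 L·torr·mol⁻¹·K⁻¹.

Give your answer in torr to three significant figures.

n(KClO3) = 1.62 / 122.55 = 0.01322 mol
n(gas produced) = (3/2) × 0.01322 = 0.01983 mol
P = nRT/V = 0.01983 × 62.36 × 1070 / 0.602 = 2198 torr

2200 torr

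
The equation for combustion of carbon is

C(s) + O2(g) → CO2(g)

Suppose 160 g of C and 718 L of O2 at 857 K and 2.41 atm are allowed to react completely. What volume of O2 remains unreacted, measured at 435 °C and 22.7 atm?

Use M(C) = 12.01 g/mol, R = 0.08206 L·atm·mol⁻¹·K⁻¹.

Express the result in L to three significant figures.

n(C) = 160 / 12.01 = 13.32 mol
n(O2) = PV/RT = (2.41 × 718) / (0.08206 × 857) = 24.61 mol
For 13.32 mol C, stoichiometry requires (1/1) × 13.32 = 13.32 mol O2; 24.61 mol is available, so C is limiting.
n(O2) consumed = (1/1) × 13.32 = 13.32 mol; remaining = 24.61 − 13.32 = 11.29 mol
V(O2) = nRT/P = 11.29 × 0.08206 × 708.15 / 22.7 = 28.90 L

28.9 L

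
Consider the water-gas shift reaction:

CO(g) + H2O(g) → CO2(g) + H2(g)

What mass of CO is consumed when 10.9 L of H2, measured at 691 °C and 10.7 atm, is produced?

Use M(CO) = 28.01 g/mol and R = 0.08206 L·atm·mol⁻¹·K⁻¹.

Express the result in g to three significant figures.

n(H2) = PV/RT = (10.7 × 10.9) / (0.08206 × 964.15) = 1.474 mol
n(CO) = (1/1) × 1.474 = 1.474 mol
m(CO) = 1.474 × 28.01 = 41.29 g

41.3 g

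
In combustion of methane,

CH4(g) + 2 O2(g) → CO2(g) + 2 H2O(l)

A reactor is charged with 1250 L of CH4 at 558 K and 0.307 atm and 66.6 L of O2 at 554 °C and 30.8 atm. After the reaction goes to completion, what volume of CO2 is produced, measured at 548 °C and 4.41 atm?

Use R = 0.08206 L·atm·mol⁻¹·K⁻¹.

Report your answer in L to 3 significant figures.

128 L

n(CH4) = PV/RT = (0.307 × 1250) / (0.08206 × 558) = 8.381 mol
n(O2) = PV/RT = (30.8 × 66.6) / (0.08206 × 827.15) = 30.22 mol
For 8.381 mol CH4, stoichiometry requires (2/1) × 8.381 = 16.76 mol O2; 30.22 mol is available, so CH4 is limiting.
n(CO2) = (1/1) × 8.381 = 8.381 mol
V(CO2) = nRT/P = 8.381 × 0.08206 × 821.15 / 4.41 = 128.1 L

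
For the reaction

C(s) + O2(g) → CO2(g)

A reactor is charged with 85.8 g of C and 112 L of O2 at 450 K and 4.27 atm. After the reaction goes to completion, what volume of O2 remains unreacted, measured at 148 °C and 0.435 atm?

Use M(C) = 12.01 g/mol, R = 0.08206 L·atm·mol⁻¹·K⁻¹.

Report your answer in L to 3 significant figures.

461 L

n(C) = 85.8 / 12.01 = 7.144 mol
n(O2) = PV/RT = (4.27 × 112) / (0.08206 × 450) = 12.95 mol
For 7.144 mol C, stoichiometry requires (1/1) × 7.144 = 7.144 mol O2; 12.95 mol is available, so C is limiting.
n(O2) consumed = (1/1) × 7.144 = 7.144 mol; remaining = 12.95 − 7.144 = 5.806 mol
V(O2) = nRT/P = 5.806 × 0.08206 × 421.15 / 0.435 = 461.3 L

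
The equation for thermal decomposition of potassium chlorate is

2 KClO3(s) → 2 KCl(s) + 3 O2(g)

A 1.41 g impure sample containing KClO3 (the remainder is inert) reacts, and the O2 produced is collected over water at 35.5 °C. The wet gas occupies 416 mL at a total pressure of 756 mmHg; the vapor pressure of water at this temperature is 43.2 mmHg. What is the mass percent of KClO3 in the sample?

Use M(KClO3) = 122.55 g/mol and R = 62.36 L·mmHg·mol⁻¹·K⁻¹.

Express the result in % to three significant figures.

89.3 %

P(O2) = 756 − 43.2 = 712.8 mmHg
n(O2) = PV/RT = (712.8 × 0.4160) / (62.36 × 308.65) = 0.01541 mol
n(KClO3) = (2/3) × 0.01541 = 0.01027 mol
m(KClO3) = 0.01027 × 122.55 = 1.259 g
%KClO3 = 1.259 / 1.41 × 100 = 89.29%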